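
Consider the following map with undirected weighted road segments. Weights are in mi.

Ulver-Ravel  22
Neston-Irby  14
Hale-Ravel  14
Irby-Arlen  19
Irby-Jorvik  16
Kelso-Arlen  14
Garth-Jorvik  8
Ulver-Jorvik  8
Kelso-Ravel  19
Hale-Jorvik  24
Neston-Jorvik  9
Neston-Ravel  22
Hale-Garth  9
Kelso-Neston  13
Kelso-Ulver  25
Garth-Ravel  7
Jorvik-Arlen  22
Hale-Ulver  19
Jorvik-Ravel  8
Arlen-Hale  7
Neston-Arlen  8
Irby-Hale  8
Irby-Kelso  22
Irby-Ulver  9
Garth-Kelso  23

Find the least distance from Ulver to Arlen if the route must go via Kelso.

39 mi

Shortest Ulver→Kelso: Ulver–Kelso = 25
Best Kelso to Arlen: Kelso–Arlen costing 14
Total via Kelso: 25 + 14 = 39 mi.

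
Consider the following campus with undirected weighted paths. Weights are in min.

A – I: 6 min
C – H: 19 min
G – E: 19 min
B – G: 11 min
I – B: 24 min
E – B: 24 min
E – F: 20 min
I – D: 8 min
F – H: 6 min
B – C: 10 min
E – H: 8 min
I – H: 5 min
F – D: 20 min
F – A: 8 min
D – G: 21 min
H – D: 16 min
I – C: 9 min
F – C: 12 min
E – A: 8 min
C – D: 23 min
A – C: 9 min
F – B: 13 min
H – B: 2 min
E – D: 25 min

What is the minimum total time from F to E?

14 min

Compare a few routes:
F → A → E: 8+8 = 16
F → H → E: 6+8 = 14
F → B → H → E: 13+2+8 = 23
F → E: 20 = 20
The minimum is 14 min via F → H → E.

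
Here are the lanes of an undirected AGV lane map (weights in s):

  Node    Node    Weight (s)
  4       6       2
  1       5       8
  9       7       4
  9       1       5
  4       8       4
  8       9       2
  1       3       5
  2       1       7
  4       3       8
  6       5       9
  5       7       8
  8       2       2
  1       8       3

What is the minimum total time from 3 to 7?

Compare a few routes:
3 - 4 - 8 - 9 - 7: 8+4+2+4 = 18
3 - 1 - 9 - 7: 5+5+4 = 14
3 - 1 - 2 - 8 - 9 - 7: 5+7+2+2+4 = 20
Cheapest is 3 - 1 - 9 - 7 at 14 s.

14 s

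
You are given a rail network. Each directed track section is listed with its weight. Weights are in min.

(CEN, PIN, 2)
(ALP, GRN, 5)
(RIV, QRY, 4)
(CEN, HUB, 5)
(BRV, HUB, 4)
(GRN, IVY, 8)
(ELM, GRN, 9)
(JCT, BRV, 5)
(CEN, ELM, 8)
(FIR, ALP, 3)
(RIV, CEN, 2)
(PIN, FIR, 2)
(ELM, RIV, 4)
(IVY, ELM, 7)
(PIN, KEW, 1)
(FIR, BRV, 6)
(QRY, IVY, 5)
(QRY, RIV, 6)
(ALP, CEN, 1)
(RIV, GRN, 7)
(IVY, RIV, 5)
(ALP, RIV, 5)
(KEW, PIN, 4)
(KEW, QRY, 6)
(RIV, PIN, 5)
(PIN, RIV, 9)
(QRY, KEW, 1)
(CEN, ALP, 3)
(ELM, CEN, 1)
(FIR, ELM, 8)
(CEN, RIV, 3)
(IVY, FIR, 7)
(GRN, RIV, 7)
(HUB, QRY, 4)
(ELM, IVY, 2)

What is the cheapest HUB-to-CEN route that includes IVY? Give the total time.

16 min

Best HUB to IVY: HUB → QRY → IVY costing 9
Shortest IVY→CEN: IVY → RIV → CEN = 7
Total via IVY: 9 + 7 = 16 min.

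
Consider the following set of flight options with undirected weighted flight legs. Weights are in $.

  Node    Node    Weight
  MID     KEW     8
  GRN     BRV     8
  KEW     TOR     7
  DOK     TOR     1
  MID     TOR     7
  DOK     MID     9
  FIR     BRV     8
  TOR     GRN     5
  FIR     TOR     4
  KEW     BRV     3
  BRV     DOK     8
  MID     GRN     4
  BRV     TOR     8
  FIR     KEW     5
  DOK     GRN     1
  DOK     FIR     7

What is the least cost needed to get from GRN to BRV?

$8

Candidate routes:
GRN–BRV: 8 = 8
GRN–DOK–BRV: 1+8 = 9
The minimum is $8 via GRN–BRV.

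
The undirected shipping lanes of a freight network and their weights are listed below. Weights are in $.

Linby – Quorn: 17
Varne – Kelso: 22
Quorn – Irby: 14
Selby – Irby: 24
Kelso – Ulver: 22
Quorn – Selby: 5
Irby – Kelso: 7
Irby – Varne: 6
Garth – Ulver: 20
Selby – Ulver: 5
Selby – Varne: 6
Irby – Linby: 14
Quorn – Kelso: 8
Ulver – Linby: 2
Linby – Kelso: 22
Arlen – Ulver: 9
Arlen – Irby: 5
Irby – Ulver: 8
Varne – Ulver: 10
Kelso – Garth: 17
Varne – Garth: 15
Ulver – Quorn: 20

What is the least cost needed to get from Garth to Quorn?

$25

Enumerating some paths:
Garth - Kelso - Quorn: 17+8 = 25
Garth - Varne - Selby - Quorn: 15+6+5 = 26
Cheapest is Garth - Kelso - Quorn at $25.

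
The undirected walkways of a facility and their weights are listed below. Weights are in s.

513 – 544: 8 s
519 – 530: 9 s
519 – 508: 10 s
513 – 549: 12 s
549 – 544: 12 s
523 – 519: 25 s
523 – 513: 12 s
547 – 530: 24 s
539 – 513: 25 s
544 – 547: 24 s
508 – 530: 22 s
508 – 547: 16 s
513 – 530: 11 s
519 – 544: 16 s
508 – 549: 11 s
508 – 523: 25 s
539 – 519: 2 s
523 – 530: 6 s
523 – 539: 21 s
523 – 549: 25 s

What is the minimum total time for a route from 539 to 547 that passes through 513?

Best 539 to 513: 539 → 519 → 530 → 513 costing 22
Best 513 to 547: 513 → 544 → 547 costing 32
Total via 513: 22 + 32 = 54 s.

54 s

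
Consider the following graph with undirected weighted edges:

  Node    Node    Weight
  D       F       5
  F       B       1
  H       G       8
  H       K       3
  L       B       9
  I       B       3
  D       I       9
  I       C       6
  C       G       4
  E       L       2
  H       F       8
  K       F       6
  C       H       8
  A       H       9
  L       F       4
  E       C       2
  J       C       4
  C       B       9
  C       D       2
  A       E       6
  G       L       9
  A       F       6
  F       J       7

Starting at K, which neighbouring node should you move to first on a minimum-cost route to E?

Enumerating some paths:
K → F → L → E: 6+4+2 = 12
K → H → C → E: 3+8+2 = 13
Cheapest is K → F → L → E at 12.
So from K the first move is to F.

F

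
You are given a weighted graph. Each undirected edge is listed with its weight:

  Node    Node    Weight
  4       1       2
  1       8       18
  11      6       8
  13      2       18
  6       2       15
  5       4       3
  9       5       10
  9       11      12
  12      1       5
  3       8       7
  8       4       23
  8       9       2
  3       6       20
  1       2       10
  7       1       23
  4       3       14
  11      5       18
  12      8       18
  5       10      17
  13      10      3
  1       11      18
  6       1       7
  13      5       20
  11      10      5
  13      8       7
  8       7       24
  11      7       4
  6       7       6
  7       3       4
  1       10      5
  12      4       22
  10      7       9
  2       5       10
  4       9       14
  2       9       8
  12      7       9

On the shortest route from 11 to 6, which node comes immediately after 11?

6

Compare a few routes:
11 → 6: 8 = 8
11 → 7 → 6: 4+6 = 10
Cheapest is 11 → 6 at 8.
So from 11 the first move is to 6.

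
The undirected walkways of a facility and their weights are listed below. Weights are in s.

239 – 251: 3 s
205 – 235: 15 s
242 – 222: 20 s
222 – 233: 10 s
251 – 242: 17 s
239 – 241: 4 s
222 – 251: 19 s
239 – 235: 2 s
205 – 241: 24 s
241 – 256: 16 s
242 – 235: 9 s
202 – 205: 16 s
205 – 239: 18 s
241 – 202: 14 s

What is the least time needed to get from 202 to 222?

Running Dijkstra from 202:
202: 0
241: 14  (via 202)
205: 16  (via 202)
239: 18  (via 241)
235: 20  (via 239)
251: 21  (via 239)
242: 29  (via 235)
256: 30  (via 241)
222: 40  (via 251)
Shortest route: 202 → 241 → 239 → 251 → 222 = 40 s.

40 s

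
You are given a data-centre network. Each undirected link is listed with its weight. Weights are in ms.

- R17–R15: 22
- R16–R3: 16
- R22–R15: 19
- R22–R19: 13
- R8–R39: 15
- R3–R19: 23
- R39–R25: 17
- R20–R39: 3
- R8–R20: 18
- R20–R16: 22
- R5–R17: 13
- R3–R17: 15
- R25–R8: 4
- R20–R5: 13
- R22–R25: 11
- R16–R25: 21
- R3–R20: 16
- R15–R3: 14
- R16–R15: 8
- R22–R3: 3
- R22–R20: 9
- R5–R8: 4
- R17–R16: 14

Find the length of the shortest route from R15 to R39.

Enumerating some paths:
R15 → R3 → R22 → R20 → R39: 14+3+9+3 = 29
R15 → R22 → R20 → R39: 19+9+3 = 31
Cheapest is R15 → R3 → R22 → R20 → R39 at 29 ms.

29 ms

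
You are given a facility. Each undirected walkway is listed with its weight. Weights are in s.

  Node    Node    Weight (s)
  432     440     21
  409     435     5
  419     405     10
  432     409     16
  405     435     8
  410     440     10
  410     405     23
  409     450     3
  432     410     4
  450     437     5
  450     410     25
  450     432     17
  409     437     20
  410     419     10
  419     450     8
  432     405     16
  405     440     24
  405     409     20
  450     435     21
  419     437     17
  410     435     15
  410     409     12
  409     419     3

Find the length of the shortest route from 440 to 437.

Candidate routes:
440–410–419–450–437: 10+10+8+5 = 33
440–410–419–409–450–437: 10+10+3+3+5 = 31
440–410–409–450–437: 10+12+3+5 = 30
The minimum is 30 s via 440–410–409–450–437.

30 s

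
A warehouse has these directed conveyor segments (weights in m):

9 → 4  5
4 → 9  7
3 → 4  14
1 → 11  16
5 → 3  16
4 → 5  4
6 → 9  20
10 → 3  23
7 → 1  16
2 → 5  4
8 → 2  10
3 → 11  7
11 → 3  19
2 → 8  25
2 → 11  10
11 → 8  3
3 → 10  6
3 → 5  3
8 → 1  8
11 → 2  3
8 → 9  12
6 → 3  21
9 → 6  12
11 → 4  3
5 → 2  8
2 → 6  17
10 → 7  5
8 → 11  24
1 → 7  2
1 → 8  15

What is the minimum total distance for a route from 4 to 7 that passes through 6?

51 m

Best 4 to 6: 4 → 9 → 6 costing 19
Best 6 to 7: 6 → 3 → 10 → 7 costing 32
Total via 6: 19 + 32 = 51 m.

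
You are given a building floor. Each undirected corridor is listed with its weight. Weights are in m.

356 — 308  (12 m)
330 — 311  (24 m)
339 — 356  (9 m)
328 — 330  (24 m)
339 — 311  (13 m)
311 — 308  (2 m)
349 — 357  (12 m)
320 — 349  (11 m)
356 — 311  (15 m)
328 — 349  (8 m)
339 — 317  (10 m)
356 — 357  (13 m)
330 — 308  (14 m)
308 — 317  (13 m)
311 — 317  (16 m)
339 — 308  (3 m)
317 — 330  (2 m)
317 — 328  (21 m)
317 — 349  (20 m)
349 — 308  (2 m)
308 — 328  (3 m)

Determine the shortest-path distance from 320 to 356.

Running Dijkstra from 320:
320: 0
349: 11  (via 320)
308: 13  (via 349)
311: 15  (via 308)
339: 16  (via 308)
328: 16  (via 308)
357: 23  (via 349)
356: 25  (via 308)
Shortest route: 320 → 349 → 308 → 356 = 25 m.

25 m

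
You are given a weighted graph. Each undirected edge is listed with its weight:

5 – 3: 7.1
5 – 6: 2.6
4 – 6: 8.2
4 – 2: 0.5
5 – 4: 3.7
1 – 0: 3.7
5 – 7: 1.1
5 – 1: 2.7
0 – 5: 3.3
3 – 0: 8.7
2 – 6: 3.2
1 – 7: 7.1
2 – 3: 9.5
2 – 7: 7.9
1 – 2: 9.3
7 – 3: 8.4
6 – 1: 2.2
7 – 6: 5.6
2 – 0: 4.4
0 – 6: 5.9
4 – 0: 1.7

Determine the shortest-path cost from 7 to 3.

8.2

Running Dijkstra from 7:
7: 0
5: 1.1  (via 7)
6: 3.7  (via 5)
1: 3.8  (via 5)
0: 4.4  (via 5)
4: 4.8  (via 5)
2: 5.3  (via 4)
3: 8.2  (via 5)
Shortest route: 7–5–3 = 8.2.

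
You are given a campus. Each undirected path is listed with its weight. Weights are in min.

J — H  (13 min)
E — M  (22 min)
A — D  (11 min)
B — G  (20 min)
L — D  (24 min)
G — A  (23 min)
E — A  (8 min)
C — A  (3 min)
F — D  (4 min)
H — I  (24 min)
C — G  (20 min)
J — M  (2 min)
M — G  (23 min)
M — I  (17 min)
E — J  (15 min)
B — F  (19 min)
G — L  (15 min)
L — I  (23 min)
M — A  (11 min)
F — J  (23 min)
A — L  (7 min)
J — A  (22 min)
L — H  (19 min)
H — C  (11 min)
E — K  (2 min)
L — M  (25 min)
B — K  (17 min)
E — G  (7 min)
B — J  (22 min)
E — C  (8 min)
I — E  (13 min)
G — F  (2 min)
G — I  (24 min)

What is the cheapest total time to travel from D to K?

Candidate routes:
D–F–G–C–E–K: 4+2+20+8+2 = 36
D–A–E–K: 11+8+2 = 21
D–A–C–E–K: 11+3+8+2 = 24
D–F–G–E–K: 4+2+7+2 = 15
Cheapest is D–F–G–E–K at 15 min.

15 min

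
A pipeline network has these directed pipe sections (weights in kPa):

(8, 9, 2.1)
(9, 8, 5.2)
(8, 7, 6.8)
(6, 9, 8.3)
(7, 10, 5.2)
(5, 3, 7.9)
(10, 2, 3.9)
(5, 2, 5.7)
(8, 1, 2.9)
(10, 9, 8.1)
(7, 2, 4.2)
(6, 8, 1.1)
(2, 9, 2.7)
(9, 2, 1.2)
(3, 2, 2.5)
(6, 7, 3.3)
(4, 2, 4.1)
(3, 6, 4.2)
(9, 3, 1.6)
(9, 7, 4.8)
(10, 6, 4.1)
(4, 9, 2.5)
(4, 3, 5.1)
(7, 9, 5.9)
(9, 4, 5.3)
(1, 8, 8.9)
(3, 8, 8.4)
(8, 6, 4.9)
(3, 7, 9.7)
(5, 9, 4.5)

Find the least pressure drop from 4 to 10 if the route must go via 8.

19.7 kPa

Shortest 4→8: 4–9–8 = 7.7
Best 8 to 10: 8–7–10 costing 12
Total via 8: 7.7 + 12 = 19.7 kPa.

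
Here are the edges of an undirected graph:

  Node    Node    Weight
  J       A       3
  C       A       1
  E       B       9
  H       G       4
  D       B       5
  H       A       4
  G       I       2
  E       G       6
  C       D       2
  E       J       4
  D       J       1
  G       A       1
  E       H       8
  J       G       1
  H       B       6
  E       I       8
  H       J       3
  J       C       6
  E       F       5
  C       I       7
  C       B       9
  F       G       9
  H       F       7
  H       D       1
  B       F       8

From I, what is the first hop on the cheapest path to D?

Compare a few routes:
I–G–A–J–D: 2+1+3+1 = 7
I–G–J–D: 2+1+1 = 4
I–G–A–C–D: 2+1+1+2 = 6
I–G–J–H–D: 2+1+3+1 = 7
The minimum is 4 via I–G–J–D.
So from I the first move is to G.

G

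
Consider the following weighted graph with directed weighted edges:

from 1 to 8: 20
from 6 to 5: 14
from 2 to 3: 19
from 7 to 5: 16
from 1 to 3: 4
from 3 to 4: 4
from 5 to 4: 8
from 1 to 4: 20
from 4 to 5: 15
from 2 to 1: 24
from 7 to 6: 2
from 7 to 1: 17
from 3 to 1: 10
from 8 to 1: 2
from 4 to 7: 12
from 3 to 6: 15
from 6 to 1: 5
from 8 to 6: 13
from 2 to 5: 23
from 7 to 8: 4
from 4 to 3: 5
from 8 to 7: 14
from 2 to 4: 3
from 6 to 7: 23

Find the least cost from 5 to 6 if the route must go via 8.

Best 5 to 8: 5–4–7–8 costing 24
Shortest 8→6: 8–6 = 13
Total via 8: 24 + 13 = 37.

37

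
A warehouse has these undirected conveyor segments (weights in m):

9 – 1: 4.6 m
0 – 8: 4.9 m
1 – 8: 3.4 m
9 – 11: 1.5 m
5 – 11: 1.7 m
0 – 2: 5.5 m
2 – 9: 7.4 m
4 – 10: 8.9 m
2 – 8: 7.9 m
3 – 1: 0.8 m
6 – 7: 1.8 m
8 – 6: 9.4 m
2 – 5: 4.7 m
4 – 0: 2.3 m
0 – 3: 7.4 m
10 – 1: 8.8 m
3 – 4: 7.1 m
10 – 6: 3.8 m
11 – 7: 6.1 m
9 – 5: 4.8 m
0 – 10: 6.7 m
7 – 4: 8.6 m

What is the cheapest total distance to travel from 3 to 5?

Candidate routes:
3 - 1 - 9 - 5: 0.8+4.6+4.8 = 10.2
3 - 1 - 9 - 11 - 5: 0.8+4.6+1.5+1.7 = 8.6
The minimum is 8.6 m via 3 - 1 - 9 - 11 - 5.

8.6 m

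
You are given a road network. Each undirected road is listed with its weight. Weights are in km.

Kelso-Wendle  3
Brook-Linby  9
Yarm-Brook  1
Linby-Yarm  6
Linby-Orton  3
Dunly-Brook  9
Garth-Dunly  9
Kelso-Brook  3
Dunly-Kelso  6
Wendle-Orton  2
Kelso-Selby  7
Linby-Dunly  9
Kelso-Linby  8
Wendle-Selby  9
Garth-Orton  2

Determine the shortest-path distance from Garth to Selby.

Running Dijkstra from Garth:
Garth: 0
Orton: 2  (via Garth)
Wendle: 4  (via Orton)
Linby: 5  (via Orton)
Kelso: 7  (via Wendle)
Dunly: 9  (via Garth)
Brook: 10  (via Kelso)
Yarm: 11  (via Linby)
Selby: 13  (via Wendle)
Shortest route: Garth–Orton–Wendle–Selby = 13 km.

13 km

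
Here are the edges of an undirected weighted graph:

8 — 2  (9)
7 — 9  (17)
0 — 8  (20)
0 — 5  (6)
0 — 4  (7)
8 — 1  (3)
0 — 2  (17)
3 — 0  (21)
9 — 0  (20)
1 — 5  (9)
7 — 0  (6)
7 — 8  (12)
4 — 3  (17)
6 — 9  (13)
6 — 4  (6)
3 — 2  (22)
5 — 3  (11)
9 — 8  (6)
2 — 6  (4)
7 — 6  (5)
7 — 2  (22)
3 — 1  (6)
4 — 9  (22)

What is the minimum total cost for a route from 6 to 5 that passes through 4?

Shortest 6→4: 6–4 = 6
Best 4 to 5: 4–0–5 costing 13
Total via 4: 6 + 13 = 19.

19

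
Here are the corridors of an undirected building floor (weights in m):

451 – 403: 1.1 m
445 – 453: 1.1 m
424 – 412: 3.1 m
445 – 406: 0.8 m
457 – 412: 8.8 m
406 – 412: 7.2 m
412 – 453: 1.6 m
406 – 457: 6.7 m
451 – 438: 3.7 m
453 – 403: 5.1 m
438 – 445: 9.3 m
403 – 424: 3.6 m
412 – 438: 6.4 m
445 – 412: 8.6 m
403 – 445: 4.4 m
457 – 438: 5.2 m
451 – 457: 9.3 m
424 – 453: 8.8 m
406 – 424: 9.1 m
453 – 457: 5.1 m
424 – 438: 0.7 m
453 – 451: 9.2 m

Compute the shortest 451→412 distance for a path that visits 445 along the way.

Shortest 451→445: 451–403–445 = 5.5
Shortest 445→412: 445–453–412 = 2.7
Total via 445: 5.5 + 2.7 = 8.2 m.

8.2 m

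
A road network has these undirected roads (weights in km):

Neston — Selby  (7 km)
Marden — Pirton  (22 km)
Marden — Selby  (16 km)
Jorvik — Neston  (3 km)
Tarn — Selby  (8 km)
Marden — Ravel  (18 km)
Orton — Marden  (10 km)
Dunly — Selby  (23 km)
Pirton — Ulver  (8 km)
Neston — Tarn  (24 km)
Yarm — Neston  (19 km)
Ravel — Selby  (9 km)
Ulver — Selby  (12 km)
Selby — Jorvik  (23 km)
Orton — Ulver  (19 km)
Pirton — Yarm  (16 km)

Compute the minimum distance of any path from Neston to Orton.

Running Dijkstra from Neston:
Neston: 0
Jorvik: 3  (via Neston)
Selby: 7  (via Neston)
Tarn: 15  (via Selby)
Ravel: 16  (via Selby)
Yarm: 19  (via Neston)
Ulver: 19  (via Selby)
Marden: 23  (via Selby)
Pirton: 27  (via Ulver)
Dunly: 30  (via Selby)
Orton: 33  (via Marden)
Shortest route: Neston → Selby → Marden → Orton = 33 km.

33 km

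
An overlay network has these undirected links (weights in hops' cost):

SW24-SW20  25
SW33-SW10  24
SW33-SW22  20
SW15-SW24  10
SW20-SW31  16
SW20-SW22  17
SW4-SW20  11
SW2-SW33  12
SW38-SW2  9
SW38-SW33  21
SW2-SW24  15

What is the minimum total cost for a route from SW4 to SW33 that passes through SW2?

Shortest SW4→SW2: SW4–SW20–SW24–SW2 = 51
Best SW2 to SW33: SW2–SW33 costing 12
Total via SW2: 51 + 12 = 63 hops' cost.

63 hops' cost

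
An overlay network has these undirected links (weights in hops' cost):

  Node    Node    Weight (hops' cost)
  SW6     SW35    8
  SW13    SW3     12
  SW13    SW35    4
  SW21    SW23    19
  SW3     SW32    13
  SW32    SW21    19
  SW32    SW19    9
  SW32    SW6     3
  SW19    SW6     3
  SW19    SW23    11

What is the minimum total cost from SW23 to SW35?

Enumerating some paths:
SW23 → SW19 → SW6 → SW35: 11+3+8 = 22
SW23 → SW19 → SW32 → SW6 → SW35: 11+9+3+8 = 31
Cheapest is SW23 → SW19 → SW6 → SW35 at 22 hops' cost.

22 hops' cost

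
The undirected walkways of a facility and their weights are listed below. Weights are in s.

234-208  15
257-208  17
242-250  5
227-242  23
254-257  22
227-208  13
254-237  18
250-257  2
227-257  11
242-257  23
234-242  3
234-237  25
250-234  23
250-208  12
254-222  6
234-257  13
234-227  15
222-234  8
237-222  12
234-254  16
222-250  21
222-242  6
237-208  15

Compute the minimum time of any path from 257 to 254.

19 s

Settle nodes by increasing distance from 257:
257: 0
250: 2  (via 257)
242: 7  (via 250)
234: 10  (via 242)
227: 11  (via 257)
222: 13  (via 242)
208: 14  (via 250)
254: 19  (via 222)
Shortest route: 257 → 250 → 242 → 222 → 254 = 19 s.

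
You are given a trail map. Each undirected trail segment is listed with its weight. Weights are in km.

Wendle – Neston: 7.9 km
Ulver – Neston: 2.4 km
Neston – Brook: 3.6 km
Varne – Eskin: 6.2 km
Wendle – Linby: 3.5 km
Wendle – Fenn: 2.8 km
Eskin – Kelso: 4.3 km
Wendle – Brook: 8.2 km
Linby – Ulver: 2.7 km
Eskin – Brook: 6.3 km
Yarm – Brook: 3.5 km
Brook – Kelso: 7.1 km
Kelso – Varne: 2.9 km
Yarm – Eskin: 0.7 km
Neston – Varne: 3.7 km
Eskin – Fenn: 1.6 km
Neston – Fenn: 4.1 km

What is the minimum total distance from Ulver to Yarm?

8.8 km

Settle nodes by increasing distance from Ulver:
Ulver: 0
Neston: 2.4  (via Ulver)
Linby: 2.7  (via Ulver)
Brook: 6  (via Neston)
Varne: 6.1  (via Neston)
Wendle: 6.2  (via Linby)
Fenn: 6.5  (via Neston)
Eskin: 8.1  (via Fenn)
Yarm: 8.8  (via Eskin)
Shortest route: Ulver–Neston–Fenn–Eskin–Yarm = 8.8 km.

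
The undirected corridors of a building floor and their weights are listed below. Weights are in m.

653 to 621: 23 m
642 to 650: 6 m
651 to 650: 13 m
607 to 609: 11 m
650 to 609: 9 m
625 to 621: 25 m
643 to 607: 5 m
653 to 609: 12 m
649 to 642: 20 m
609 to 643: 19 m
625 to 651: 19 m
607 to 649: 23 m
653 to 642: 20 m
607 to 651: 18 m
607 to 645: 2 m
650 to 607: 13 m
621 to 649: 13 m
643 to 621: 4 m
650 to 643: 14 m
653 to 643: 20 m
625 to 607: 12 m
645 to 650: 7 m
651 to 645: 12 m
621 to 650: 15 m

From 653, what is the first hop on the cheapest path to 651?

Compare a few routes:
653 → 609 → 650 → 651: 12+9+13 = 34
653 → 609 → 607 → 645 → 651: 12+11+2+12 = 37
The minimum is 34 m via 653 → 609 → 650 → 651.
So from 653 the first move is to 609.

609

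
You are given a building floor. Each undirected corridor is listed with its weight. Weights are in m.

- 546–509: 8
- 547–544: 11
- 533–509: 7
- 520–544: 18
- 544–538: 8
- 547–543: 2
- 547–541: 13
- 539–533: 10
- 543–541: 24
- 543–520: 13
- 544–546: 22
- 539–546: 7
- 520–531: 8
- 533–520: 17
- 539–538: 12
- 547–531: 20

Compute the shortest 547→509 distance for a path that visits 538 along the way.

Shortest 547→538: 547 → 544 → 538 = 19
Shortest 538→509: 538 → 539 → 546 → 509 = 27
Total via 538: 19 + 27 = 46 m.

46 m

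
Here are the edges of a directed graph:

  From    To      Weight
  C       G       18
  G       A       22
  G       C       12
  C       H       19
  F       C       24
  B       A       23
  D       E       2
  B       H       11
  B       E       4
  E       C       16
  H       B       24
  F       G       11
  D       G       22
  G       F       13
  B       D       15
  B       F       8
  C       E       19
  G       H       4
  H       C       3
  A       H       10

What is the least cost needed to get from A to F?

42

Candidate routes:
A - H - B - F: 10+24+8 = 42
A - H - C - G - F: 10+3+18+13 = 44
The minimum is 42 via A - H - B - F.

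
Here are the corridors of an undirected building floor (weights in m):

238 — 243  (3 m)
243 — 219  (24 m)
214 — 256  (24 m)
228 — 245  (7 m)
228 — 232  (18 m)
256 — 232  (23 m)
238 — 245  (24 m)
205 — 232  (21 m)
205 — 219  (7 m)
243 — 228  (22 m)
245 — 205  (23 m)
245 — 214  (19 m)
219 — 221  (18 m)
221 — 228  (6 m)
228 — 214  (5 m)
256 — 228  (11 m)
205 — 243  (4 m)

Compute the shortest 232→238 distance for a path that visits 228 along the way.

43 m

Best 232 to 228: 232 → 228 costing 18
Shortest 228→238: 228 → 243 → 238 = 25
Total via 228: 18 + 25 = 43 m.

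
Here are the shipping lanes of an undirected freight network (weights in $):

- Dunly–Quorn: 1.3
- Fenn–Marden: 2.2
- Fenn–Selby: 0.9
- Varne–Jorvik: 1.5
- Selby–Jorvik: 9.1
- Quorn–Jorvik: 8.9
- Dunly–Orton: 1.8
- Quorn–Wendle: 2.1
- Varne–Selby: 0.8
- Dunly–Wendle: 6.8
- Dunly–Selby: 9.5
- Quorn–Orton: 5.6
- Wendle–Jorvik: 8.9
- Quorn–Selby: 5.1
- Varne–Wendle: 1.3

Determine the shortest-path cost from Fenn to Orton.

$8.2

Compare a few routes:
Fenn - Selby - Varne - Wendle - Quorn - Orton: 0.9+0.8+1.3+2.1+5.6 = 10.7
Fenn - Selby - Quorn - Dunly - Orton: 0.9+5.1+1.3+1.8 = 9.1
Fenn - Selby - Varne - Wendle - Dunly - Orton: 0.9+0.8+1.3+6.8+1.8 = 11.6
Fenn - Selby - Varne - Wendle - Quorn - Dunly - Orton: 0.9+0.8+1.3+2.1+1.3+1.8 = 8.2
The minimum is $8.2 via Fenn - Selby - Varne - Wendle - Quorn - Dunly - Orton.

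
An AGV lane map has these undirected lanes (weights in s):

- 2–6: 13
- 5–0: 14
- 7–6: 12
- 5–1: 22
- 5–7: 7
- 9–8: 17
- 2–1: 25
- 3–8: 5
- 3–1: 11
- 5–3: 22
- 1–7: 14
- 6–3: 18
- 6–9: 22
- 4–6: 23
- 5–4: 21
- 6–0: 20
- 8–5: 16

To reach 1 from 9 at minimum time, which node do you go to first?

8

Candidate routes:
9 - 6 - 7 - 1: 22+12+14 = 48
9 - 8 - 3 - 1: 17+5+11 = 33
The minimum is 33 s via 9 - 8 - 3 - 1.
So from 9 the first move is to 8.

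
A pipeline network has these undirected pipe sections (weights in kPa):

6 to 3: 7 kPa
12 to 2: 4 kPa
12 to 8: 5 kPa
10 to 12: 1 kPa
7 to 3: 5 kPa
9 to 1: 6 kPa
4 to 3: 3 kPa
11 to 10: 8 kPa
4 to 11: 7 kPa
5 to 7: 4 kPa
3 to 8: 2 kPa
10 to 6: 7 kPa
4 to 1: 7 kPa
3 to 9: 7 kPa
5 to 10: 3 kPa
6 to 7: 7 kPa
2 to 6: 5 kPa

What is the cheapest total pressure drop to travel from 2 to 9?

18 kPa

Shortest distances from 2:
2: 0
12: 4  (via 2)
6: 5  (via 2)
10: 5  (via 12)
5: 8  (via 10)
8: 9  (via 12)
3: 11  (via 8)
7: 12  (via 6)
11: 13  (via 10)
4: 14  (via 3)
9: 18  (via 3)
Shortest route: 2–12–8–3–9 = 18 kPa.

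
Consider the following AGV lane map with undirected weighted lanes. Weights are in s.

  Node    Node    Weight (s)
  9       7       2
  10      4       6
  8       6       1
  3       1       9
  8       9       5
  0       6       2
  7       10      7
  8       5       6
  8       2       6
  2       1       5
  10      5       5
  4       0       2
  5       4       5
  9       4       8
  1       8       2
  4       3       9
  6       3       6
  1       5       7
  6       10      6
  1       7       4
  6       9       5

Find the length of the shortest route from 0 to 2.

Compare a few routes:
0–6–8–1–2: 2+1+2+5 = 10
0–6–8–2: 2+1+6 = 9
0–6–9–8–2: 2+5+5+6 = 18
Cheapest is 0–6–8–2 at 9 s.

9 s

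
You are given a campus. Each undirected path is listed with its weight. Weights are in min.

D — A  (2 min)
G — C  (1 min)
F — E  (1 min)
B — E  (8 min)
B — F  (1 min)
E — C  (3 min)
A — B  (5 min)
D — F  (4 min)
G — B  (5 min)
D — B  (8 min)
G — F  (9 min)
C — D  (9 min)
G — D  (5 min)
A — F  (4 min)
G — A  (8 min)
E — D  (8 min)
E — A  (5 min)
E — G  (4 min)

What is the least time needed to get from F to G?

5 min

Shortest distances from F:
F: 0
B: 1  (via F)
E: 1  (via F)
A: 4  (via F)
C: 4  (via E)
D: 4  (via F)
G: 5  (via E)
Shortest route: F–E–G = 5 min.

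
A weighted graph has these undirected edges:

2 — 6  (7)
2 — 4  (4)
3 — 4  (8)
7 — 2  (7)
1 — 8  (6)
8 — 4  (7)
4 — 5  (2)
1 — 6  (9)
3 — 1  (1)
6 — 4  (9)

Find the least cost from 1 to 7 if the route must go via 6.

Shortest 1→6: 1–6 = 9
Best 6 to 7: 6–2–7 costing 14
Total via 6: 9 + 14 = 23.

23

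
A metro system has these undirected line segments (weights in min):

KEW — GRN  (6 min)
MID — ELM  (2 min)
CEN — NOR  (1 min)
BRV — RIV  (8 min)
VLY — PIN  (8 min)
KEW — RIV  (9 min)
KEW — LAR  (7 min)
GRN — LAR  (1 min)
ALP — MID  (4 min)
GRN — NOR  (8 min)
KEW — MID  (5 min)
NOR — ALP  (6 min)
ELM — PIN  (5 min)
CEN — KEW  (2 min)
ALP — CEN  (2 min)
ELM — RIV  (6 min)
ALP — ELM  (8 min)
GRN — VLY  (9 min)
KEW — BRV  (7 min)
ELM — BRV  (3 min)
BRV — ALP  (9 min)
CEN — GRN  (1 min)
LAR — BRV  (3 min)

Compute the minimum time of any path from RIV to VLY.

19 min

Compare a few routes:
RIV → ELM → PIN → VLY: 6+5+8 = 19
RIV → BRV → LAR → GRN → VLY: 8+3+1+9 = 21
RIV → KEW → CEN → GRN → VLY: 9+2+1+9 = 21
The minimum is 19 min via RIV → ELM → PIN → VLY.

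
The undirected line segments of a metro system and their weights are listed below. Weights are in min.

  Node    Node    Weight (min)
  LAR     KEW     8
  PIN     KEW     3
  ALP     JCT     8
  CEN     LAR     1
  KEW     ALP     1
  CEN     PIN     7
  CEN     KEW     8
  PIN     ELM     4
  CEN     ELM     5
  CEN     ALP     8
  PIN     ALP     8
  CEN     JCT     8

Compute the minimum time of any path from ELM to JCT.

13 min

Shortest distances from ELM:
ELM: 0
PIN: 4  (via ELM)
CEN: 5  (via ELM)
LAR: 6  (via CEN)
KEW: 7  (via PIN)
ALP: 8  (via KEW)
JCT: 13  (via CEN)
Shortest route: ELM → CEN → JCT = 13 min.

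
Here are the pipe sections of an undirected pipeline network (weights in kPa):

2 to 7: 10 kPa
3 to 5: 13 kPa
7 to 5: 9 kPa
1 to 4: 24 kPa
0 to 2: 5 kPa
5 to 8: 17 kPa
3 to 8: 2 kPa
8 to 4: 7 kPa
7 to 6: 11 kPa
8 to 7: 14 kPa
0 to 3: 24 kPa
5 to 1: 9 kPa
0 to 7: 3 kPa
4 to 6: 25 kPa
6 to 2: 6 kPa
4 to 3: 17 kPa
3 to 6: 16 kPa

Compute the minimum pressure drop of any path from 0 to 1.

Running Dijkstra from 0:
0: 0
7: 3  (via 0)
2: 5  (via 0)
6: 11  (via 2)
5: 12  (via 7)
8: 17  (via 7)
3: 19  (via 8)
1: 21  (via 5)
Shortest route: 0–7–5–1 = 21 kPa.

21 kPa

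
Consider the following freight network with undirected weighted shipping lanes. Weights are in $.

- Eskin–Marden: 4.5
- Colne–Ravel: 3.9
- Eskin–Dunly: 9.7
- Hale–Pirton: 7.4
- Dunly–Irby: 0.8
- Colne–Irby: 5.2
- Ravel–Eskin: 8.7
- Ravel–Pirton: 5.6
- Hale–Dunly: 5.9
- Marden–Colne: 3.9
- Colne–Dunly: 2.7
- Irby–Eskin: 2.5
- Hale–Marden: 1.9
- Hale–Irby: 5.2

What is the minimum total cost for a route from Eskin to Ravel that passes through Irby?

$9.9

Shortest Eskin→Irby: Eskin → Irby = 2.5
Shortest Irby→Ravel: Irby → Dunly → Colne → Ravel = 7.4
Total via Irby: 2.5 + 7.4 = $9.9.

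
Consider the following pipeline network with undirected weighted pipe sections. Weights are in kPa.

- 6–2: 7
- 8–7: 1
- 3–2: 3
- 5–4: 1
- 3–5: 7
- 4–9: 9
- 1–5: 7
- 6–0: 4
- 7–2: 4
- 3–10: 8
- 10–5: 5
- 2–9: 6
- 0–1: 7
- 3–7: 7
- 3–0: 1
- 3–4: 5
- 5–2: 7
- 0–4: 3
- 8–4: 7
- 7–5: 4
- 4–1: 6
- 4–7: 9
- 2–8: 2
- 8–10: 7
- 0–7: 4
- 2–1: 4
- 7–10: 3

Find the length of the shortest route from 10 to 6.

Settle nodes by increasing distance from 10:
10: 0
7: 3  (via 10)
8: 4  (via 7)
5: 5  (via 10)
2: 6  (via 8)
4: 6  (via 5)
0: 7  (via 7)
3: 8  (via 10)
1: 10  (via 2)
6: 11  (via 0)
Shortest route: 10 → 7 → 0 → 6 = 11 kPa.

11 kPa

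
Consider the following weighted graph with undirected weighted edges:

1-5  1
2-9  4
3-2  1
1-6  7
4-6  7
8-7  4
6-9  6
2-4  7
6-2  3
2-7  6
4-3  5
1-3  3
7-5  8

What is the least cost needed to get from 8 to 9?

14

Settle nodes by increasing distance from 8:
8: 0
7: 4  (via 8)
2: 10  (via 7)
3: 11  (via 2)
5: 12  (via 7)
1: 13  (via 5)
6: 13  (via 2)
9: 14  (via 2)
Shortest route: 8 → 7 → 2 → 9 = 14.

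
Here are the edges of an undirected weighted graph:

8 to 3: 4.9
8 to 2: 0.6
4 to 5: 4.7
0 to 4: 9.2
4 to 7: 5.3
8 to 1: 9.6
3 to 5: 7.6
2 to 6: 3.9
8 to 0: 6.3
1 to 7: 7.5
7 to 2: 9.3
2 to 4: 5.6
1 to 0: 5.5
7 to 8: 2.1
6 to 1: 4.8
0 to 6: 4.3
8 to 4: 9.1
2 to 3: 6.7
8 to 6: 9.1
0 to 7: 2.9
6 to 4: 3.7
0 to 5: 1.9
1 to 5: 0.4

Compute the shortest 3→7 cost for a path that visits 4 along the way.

Best 3 to 4: 3–8–2–4 costing 11.1
Shortest 4→7: 4–7 = 5.3
Total via 4: 11.1 + 5.3 = 16.4.

16.4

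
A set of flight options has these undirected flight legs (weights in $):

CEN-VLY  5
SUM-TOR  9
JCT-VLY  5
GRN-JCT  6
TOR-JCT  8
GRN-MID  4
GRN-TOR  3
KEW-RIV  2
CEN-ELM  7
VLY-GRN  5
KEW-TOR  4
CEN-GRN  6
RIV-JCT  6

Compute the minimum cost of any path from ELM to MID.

$17

Enumerating some paths:
ELM–CEN–VLY–GRN–MID: 7+5+5+4 = 21
ELM–CEN–VLY–JCT–TOR–GRN–MID: 7+5+5+8+3+4 = 32
ELM–CEN–GRN–MID: 7+6+4 = 17
ELM–CEN–VLY–JCT–GRN–MID: 7+5+5+6+4 = 27
Cheapest is ELM–CEN–GRN–MID at $17.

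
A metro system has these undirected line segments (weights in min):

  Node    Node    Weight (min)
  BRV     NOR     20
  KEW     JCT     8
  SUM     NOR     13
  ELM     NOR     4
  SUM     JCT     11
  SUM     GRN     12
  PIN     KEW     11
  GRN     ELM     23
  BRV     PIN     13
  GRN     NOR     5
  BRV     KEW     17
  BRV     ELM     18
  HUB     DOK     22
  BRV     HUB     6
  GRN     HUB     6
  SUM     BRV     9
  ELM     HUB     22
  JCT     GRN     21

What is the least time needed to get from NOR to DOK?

33 min

Shortest distances from NOR:
NOR: 0
ELM: 4  (via NOR)
GRN: 5  (via NOR)
HUB: 11  (via GRN)
SUM: 13  (via NOR)
BRV: 17  (via HUB)
JCT: 24  (via SUM)
PIN: 30  (via BRV)
KEW: 32  (via JCT)
DOK: 33  (via HUB)
Shortest route: NOR–GRN–HUB–DOK = 33 min.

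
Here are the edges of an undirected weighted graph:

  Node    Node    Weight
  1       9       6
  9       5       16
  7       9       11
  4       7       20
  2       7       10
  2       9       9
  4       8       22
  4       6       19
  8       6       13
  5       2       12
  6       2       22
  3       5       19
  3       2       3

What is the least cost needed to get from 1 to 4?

Running Dijkstra from 1:
1: 0
9: 6  (via 1)
2: 15  (via 9)
7: 17  (via 9)
3: 18  (via 2)
5: 22  (via 9)
4: 37  (via 7)
Shortest route: 1 → 9 → 7 → 4 = 37.

37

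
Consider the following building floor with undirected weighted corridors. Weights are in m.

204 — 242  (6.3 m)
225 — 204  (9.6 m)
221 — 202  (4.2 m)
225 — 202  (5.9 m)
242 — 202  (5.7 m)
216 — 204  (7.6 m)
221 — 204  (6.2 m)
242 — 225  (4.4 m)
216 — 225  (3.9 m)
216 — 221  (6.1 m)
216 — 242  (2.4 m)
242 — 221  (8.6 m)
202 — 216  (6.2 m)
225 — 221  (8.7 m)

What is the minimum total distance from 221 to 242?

Running Dijkstra from 221:
221: 0
202: 4.2  (via 221)
216: 6.1  (via 221)
204: 6.2  (via 221)
242: 8.5  (via 216)
Shortest route: 221–216–242 = 8.5 m.

8.5 m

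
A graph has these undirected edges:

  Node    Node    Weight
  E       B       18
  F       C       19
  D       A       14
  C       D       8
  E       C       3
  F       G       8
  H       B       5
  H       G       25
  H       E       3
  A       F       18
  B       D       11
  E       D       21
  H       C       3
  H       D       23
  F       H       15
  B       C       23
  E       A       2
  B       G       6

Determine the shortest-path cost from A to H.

Compare a few routes:
A - E - C - H: 2+3+3 = 8
A - E - H: 2+3 = 5
Cheapest is A - E - H at 5.

5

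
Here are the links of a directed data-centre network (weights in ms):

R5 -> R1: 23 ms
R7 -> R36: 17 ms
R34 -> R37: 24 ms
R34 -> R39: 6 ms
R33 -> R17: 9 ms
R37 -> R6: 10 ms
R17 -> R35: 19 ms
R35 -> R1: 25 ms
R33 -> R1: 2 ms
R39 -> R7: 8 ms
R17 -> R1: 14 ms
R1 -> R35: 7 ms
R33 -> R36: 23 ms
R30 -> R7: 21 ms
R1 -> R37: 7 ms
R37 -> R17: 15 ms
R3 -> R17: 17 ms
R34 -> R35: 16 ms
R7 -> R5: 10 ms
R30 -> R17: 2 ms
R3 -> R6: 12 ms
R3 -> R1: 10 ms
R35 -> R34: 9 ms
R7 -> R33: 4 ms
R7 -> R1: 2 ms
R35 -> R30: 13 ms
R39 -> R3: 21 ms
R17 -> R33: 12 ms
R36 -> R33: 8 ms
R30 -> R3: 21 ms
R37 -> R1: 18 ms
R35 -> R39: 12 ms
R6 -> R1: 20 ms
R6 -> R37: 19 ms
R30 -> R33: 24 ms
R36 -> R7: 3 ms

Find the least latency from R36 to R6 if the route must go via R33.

Shortest R36→R33: R36–R7–R33 = 7
Best R33 to R6: R33–R1–R37–R6 costing 19
Total via R33: 7 + 19 = 26 ms.

26 ms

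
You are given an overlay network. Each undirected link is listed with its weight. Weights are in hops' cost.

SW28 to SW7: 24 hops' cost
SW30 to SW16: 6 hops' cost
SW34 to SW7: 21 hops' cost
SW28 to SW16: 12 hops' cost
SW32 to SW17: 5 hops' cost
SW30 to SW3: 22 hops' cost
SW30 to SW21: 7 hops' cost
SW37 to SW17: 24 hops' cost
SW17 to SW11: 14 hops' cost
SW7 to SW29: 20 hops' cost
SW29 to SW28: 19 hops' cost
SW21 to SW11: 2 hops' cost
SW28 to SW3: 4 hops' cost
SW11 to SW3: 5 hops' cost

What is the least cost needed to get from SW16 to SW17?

29 hops' cost

Enumerating some paths:
SW16–SW28–SW3–SW30–SW21–SW11–SW17: 12+4+22+7+2+14 = 61
SW16–SW28–SW3–SW11–SW17: 12+4+5+14 = 35
SW16–SW30–SW3–SW11–SW17: 6+22+5+14 = 47
SW16–SW30–SW21–SW11–SW17: 6+7+2+14 = 29
The minimum is 29 hops' cost via SW16–SW30–SW21–SW11–SW17.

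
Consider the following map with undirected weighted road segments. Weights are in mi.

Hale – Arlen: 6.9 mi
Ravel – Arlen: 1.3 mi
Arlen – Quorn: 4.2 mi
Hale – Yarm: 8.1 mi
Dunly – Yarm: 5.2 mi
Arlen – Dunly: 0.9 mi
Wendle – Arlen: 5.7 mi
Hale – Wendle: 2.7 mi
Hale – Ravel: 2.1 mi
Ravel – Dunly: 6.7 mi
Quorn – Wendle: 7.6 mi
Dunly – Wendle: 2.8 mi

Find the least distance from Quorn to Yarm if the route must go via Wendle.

15.6 mi

Best Quorn to Wendle: Quorn → Wendle costing 7.6
Shortest Wendle→Yarm: Wendle → Dunly → Yarm = 8
Total via Wendle: 7.6 + 8 = 15.6 mi.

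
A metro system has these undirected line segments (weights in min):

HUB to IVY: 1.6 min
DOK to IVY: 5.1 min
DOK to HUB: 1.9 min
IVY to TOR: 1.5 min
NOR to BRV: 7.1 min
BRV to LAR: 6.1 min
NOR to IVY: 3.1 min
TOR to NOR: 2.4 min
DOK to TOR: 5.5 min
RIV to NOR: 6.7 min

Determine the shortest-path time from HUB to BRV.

11.8 min

Candidate routes:
HUB → DOK → IVY → NOR → BRV: 1.9+5.1+3.1+7.1 = 17.2
HUB → IVY → NOR → BRV: 1.6+3.1+7.1 = 11.8
HUB → DOK → TOR → NOR → BRV: 1.9+5.5+2.4+7.1 = 16.9
HUB → IVY → TOR → NOR → BRV: 1.6+1.5+2.4+7.1 = 12.6
The minimum is 11.8 min via HUB → IVY → NOR → BRV.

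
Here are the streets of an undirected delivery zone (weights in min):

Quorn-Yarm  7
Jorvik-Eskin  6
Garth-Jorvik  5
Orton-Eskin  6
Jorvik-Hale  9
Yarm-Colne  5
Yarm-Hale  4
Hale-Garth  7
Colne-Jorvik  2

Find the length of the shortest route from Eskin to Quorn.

Compare a few routes:
Eskin - Jorvik - Hale - Yarm - Quorn: 6+9+4+7 = 26
Eskin - Jorvik - Colne - Yarm - Quorn: 6+2+5+7 = 20
The minimum is 20 min via Eskin - Jorvik - Colne - Yarm - Quorn.

20 min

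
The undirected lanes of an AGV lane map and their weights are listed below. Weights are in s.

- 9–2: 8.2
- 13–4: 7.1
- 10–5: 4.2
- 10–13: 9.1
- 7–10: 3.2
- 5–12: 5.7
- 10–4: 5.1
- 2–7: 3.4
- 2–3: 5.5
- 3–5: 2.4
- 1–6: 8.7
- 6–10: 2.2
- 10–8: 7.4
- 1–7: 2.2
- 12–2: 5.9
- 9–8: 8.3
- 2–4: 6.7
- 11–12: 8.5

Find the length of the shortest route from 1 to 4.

Compare a few routes:
1 - 7 - 10 - 13 - 4: 2.2+3.2+9.1+7.1 = 21.6
1 - 7 - 10 - 4: 2.2+3.2+5.1 = 10.5
1 - 7 - 2 - 4: 2.2+3.4+6.7 = 12.3
1 - 6 - 10 - 4: 8.7+2.2+5.1 = 16
Cheapest is 1 - 7 - 10 - 4 at 10.5 s.

10.5 s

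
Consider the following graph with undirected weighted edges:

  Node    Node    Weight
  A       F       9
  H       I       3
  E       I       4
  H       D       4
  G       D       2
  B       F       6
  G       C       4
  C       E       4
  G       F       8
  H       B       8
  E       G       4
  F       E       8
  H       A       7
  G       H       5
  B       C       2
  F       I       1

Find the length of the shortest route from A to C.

Candidate routes:
A → H → G → C: 7+5+4 = 16
A → F → B → C: 9+6+2 = 17
A → H → B → C: 7+8+2 = 17
The minimum is 16 via A → H → G → C.

16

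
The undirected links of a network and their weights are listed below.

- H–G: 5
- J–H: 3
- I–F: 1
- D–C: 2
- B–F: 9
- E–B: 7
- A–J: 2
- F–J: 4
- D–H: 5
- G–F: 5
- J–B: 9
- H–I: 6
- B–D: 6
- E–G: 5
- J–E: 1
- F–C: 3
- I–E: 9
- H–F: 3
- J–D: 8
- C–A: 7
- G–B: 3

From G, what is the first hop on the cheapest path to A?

Enumerating some paths:
G → F → J → A: 5+4+2 = 11
G → E → J → A: 5+1+2 = 8
G → H → J → A: 5+3+2 = 10
The minimum is 8 via G → E → J → A.
So from G the first move is to E.

E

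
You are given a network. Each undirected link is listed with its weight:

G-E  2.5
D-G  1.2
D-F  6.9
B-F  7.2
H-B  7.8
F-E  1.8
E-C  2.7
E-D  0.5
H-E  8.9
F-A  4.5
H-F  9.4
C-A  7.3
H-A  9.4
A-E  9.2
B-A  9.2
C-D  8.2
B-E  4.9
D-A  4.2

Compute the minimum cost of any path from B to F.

Candidate routes:
B → E → F: 4.9+1.8 = 6.7
B → F: 7.2 = 7.2
Cheapest is B → E → F at 6.7.

6.7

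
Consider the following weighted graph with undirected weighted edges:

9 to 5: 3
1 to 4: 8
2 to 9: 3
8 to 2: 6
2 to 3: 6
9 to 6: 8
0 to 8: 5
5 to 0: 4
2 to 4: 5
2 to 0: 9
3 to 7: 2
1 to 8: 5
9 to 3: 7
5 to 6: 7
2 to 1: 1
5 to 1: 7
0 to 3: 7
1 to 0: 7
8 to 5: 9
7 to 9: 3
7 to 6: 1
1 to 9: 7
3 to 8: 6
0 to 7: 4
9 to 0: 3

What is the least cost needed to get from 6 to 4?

12

Shortest distances from 6:
6: 0
7: 1  (via 6)
3: 3  (via 7)
9: 4  (via 7)
0: 5  (via 7)
2: 7  (via 9)
5: 7  (via 6)
1: 8  (via 2)
8: 9  (via 3)
4: 12  (via 2)
Shortest route: 6 → 7 → 9 → 2 → 4 = 12.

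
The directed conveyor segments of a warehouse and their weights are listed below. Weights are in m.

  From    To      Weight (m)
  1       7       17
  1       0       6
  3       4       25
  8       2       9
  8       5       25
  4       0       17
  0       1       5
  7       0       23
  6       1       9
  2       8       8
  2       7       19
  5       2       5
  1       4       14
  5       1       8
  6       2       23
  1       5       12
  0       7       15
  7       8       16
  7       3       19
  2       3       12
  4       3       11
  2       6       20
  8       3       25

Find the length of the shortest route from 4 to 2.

39 m

Compare a few routes:
4 - 0 - 1 - 7 - 8 - 2: 17+5+17+16+9 = 64
4 - 0 - 7 - 8 - 2: 17+15+16+9 = 57
4 - 0 - 1 - 5 - 2: 17+5+12+5 = 39
Cheapest is 4 - 0 - 1 - 5 - 2 at 39 m.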